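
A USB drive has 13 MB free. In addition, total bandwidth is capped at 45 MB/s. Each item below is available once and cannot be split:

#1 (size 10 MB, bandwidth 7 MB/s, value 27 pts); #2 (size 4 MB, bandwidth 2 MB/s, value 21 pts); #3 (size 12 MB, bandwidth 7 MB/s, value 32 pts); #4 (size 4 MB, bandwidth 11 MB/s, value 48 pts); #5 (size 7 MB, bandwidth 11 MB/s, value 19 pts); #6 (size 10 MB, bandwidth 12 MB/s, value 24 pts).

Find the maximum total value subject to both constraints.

69 pts

Feasible sets respecting both limits:
- #2+#4: size 8, bandwidth 13, value 69
- #4+#5: size 11, bandwidth 22, value 67
- #4: size 4, bandwidth 11, value 48
- #2+#5: size 11, bandwidth 13, value 40
Best: 69 pts.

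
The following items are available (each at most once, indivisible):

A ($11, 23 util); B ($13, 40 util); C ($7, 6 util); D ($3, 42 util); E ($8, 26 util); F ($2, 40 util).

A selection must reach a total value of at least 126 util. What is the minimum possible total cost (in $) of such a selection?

Subsets with value ≥ 126, sorted by total cost:
- A+D+E+F: cost 24, value 131
- B+C+D+F: cost 25, value 128
- B+D+E+F: cost 26, value 148
Minimum cost: 24 $.

24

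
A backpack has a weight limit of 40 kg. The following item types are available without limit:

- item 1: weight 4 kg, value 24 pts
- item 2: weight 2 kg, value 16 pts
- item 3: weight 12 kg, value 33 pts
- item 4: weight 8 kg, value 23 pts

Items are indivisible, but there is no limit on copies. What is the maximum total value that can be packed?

Best value-per-unit is item 2 at 16/2, and filling with it alone uses weight 20×2=40. No mix of the others beats 20×16 = 320.

320 pts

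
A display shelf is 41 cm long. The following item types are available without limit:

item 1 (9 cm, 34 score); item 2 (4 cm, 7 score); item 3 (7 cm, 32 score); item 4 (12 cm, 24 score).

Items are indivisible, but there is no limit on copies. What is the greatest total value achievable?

169 score

Best value-per-unit is item 3 at 32/7; filling with it alone gives 5×32 = 160.
Optimal mix: 1×item 1 + 1×item 2 + 4×item 3 → length 41, value 169.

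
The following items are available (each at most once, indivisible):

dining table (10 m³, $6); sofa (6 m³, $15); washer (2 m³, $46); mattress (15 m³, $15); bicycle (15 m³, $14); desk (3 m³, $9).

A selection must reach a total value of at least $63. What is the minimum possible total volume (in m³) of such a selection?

Subsets with value ≥ 63, sorted by total volume:
- sofa+washer+desk: volume 11, value 70
- dining table+sofa+washer: volume 18, value 67
- washer+mattress+desk: volume 20, value 70
Minimum volume: 11 m³.

11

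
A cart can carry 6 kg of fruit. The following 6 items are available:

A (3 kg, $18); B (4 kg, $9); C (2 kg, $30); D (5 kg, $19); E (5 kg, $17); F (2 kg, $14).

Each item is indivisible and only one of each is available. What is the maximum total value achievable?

Check high-value combinations within 6 kg:
- A+C: weight 3+2=5, value 18+30=48
- C+F: weight 2+2=4, value 30+14=44
- B+C: weight 4+2=6, value 9+30=39
- A+F: weight 3+2=5, value 18+14=32
- C: weight 2, value 30
Best: $48.

$48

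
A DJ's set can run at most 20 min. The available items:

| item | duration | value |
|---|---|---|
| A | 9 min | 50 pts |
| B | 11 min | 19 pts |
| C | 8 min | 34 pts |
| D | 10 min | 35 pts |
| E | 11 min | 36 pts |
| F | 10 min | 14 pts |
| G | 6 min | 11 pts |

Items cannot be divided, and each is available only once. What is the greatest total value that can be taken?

86 pts

Check high-value combinations within 20 min:
- A+E: duration 9+11=20, value 50+36=86
- A+D: duration 9+10=19, value 50+35=85
- A+C: duration 9+8=17, value 50+34=84
- C+E: duration 8+11=19, value 34+36=70
- C+D: duration 8+10=18, value 34+35=69
Best: 86 pts.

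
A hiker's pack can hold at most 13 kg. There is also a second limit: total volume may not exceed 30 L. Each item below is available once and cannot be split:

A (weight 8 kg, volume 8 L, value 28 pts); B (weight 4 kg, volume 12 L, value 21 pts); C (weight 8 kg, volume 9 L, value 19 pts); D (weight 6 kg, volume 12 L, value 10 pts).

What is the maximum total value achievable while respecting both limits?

Feasible sets respecting both limits:
- A+B: weight 12, volume 20, value 49
- B+C: weight 12, volume 21, value 40
- B+D: weight 10, volume 24, value 31
- A: weight 8, volume 8, value 28
Best: 49 pts.

49 pts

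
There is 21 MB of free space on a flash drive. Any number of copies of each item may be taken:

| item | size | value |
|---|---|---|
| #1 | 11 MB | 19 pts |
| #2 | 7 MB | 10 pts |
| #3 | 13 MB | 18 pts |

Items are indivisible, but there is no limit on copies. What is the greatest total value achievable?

Best value-per-unit is #1 at 19/11; filling with it alone gives 1×19 = 19.
Optimal mix: 3×#2 → size 21, value 30.

30 pts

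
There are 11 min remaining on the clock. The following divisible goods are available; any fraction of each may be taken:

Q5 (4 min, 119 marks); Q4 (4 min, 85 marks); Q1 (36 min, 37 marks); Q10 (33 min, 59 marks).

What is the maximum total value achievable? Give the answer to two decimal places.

Take in order of value per unit:
- Q5 (119/4 per unit): all 4 → value 119, running total 119.00
- Q4 (85/4 per unit): all 4 → value 85, running total 204.00
- Q10 (59/33 per unit): 3 of 33 → value 3×59/33 = 5.3636, running total 209.36
Total 209.36.

209.36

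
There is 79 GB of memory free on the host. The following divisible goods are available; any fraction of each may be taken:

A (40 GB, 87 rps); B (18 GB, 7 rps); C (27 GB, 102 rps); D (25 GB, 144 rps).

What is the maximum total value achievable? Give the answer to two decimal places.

Take in order of value per unit:
- D (144/25 per unit): all 25 → value 144, running total 144.00
- C (102/27 per unit): all 27 → value 102, running total 246.00
- A (87/40 per unit): 27 of 40 → value 27×87/40 = 58.7250, running total 304.73
Total 304.73.

304.73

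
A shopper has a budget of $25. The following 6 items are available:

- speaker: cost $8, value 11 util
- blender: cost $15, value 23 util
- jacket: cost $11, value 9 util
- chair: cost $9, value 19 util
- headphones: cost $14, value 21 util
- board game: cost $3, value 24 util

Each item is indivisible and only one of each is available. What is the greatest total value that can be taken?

This is a 0/1 knapsack; check combinations near the capacity.
- speaker+headphones+board game: cost 8+14+3=25, value 11+21+24=56
- speaker+chair+board game: cost 8+9+3=20, value 11+19+24=54
- jacket+chair+board game: cost 11+9+3=23, value 9+19+24=52
- blender+board game: cost 15+3=18, value 23+24=47
- headphones+board game: cost 14+3=17, value 21+24=45
Best: 56 util.

56 util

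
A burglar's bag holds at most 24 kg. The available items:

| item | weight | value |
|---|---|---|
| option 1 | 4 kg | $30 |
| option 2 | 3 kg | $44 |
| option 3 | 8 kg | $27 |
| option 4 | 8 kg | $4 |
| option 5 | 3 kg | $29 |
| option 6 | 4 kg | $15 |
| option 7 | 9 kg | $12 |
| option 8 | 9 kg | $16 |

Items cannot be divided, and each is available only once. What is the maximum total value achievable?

Check high-value combinations within 24 kg:
- option 1+option 2+option 3+option 5+option 6: weight 4+3+8+3+4=22, value 30+44+27+29+15=145
- option 1+option 2+option 5+option 6+option 8: weight 4+3+3+4+9=23, value 30+44+29+15+16=134
- option 1+option 2+option 3+option 5: weight 4+3+8+3=18, value 30+44+27+29=130
- option 1+option 2+option 5+option 6+option 7: weight 4+3+3+4+9=23, value 30+44+29+15+12=130
- option 1+option 2+option 4+option 5+option 6: weight 4+3+8+3+4=22, value 30+44+4+29+15=122
Best: $145.

$145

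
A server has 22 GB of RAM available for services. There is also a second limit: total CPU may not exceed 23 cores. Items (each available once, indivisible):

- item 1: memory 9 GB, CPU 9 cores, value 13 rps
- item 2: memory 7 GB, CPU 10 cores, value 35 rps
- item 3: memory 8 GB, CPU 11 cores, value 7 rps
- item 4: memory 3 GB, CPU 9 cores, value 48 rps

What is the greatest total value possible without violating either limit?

Feasible sets respecting both limits:
- item 2+item 4: memory 10, CPU 19, value 83
- item 1+item 4: memory 12, CPU 18, value 61
- item 3+item 4: memory 11, CPU 20, value 55
Best: 83 rps.

83 rps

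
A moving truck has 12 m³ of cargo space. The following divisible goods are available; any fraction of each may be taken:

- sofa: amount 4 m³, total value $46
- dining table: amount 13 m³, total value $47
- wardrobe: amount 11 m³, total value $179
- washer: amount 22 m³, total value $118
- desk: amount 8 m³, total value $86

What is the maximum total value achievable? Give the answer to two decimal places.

Take in order of value per unit:
- wardrobe (179/11 per unit): all 11 → value 179, running total 179.00
- sofa (46/4 per unit): 1 of 4 → value 1×46/4 = 11.5000, running total 190.50
Total 190.50.

190.50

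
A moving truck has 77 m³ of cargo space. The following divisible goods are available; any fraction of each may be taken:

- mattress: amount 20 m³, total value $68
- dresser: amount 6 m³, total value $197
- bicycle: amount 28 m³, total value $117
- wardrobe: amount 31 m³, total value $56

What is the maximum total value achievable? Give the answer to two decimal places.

Take in order of value per unit:
- dresser (197/6 per unit): all 6 → value 197, running total 197.00
- bicycle (117/28 per unit): all 28 → value 117, running total 314.00
- mattress (68/20 per unit): all 20 → value 68, running total 382.00
- wardrobe (56/31 per unit): 23 of 31 → value 23×56/31 = 41.5484, running total 423.55
Total 423.55.

423.55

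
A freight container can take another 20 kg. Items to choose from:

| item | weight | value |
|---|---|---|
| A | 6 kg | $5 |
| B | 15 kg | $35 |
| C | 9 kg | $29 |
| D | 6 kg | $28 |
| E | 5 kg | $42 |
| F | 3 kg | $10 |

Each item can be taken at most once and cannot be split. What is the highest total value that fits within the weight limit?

$99

Check high-value combinations within 20 kg:
- C+D+E: weight 9+6+5=20, value 29+28+42=99
- A+D+E+F: weight 6+6+5+3=20, value 5+28+42+10=85
- C+E+F: weight 9+5+3=17, value 29+42+10=81
- D+E+F: weight 6+5+3=14, value 28+42+10=80
- B+E: weight 15+5=20, value 35+42=77
Best: $99.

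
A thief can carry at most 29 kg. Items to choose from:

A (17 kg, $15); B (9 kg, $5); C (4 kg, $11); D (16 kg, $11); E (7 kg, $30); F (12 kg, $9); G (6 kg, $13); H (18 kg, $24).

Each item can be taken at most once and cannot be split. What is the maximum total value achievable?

This is a 0/1 knapsack; check combinations near the capacity.
- C+E+H: weight 4+7+18=29, value 11+30+24=65
- C+E+F+G: weight 4+7+12+6=29, value 11+30+9+13=63
- B+C+E+G: weight 9+4+7+6=26, value 5+11+30+13=59
- A+C+E: weight 17+4+7=28, value 15+11+30=56
Best: $65.

$65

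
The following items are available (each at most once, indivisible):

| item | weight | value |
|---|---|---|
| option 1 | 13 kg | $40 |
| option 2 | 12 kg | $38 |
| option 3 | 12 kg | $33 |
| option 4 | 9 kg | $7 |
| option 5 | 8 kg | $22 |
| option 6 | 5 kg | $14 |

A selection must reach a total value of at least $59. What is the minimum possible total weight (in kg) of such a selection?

20

Subsets with value ≥ 59, sorted by total weight:
- option 2+option 5: weight 20, value 60
- option 1+option 5: weight 21, value 62
Minimum weight: 20 kg.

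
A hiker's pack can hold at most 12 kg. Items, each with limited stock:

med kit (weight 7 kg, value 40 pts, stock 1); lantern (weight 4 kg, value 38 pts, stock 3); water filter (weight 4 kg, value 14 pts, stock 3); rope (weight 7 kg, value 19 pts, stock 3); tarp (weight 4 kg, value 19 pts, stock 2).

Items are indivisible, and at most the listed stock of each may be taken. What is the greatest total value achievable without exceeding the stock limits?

114 pts

Top feasible selections:
- 3×lantern: weight 12, value 114
- 2×lantern + 1×tarp: weight 12, value 95
Best: 114 pts.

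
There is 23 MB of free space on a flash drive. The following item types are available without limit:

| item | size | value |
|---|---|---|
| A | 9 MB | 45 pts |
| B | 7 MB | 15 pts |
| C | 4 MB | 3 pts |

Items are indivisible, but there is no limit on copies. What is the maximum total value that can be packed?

Best value-per-unit is A at 45/9; filling with it alone gives 2×45 = 90.
Optimal mix: 2×A + 1×C → size 22, value 93.

93 pts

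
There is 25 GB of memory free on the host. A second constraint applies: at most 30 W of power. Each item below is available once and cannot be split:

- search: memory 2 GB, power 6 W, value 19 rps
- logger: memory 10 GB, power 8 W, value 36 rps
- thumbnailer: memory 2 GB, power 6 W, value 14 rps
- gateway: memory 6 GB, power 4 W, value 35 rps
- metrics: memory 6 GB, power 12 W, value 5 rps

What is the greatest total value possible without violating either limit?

Feasible sets respecting both limits:
- search+logger+thumbnailer+gateway: memory 20, power 24, value 104
- search+logger+gateway+metrics: memory 24, power 30, value 95
- search+logger+gateway: memory 18, power 18, value 90
- logger+thumbnailer+gateway+metrics: memory 24, power 30, value 90
Best: 104 rps.

104 rps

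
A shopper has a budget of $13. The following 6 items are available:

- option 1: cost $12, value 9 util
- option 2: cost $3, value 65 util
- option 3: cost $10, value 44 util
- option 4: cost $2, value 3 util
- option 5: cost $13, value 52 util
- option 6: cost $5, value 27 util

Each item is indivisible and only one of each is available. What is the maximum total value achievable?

This is a 0/1 knapsack; check combinations near the capacity.
- option 2+option 3: cost 3+10=13, value 65+44=109
- option 2+option 4+option 6: cost 3+2+5=10, value 65+3+27=95
- option 2+option 6: cost 3+5=8, value 65+27=92
- option 2+option 4: cost 3+2=5, value 65+3=68
Best: 109 util.

109 util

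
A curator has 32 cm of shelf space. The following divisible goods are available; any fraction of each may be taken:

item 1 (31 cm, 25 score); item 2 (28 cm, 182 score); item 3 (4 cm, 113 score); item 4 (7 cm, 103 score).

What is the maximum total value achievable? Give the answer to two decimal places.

Take in order of value per unit:
- item 3 (113/4 per unit): all 4 → value 113, running total 113.00
- item 4 (103/7 per unit): all 7 → value 103, running total 216.00
- item 2 (182/28 per unit): 21 of 28 → value 21×182/28 = 136.5000, running total 352.50
Total 352.50.

352.50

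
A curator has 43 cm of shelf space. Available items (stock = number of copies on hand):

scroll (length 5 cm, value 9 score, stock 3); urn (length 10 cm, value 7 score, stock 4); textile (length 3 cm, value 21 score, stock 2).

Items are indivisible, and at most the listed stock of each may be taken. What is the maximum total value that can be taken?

83 score

Best selections within length 43 and stock limits:
- 3×scroll + 2×urn + 2×textile: length 41, value 83
- 3×scroll + 1×urn + 2×textile: length 31, value 76
Best: 83 score.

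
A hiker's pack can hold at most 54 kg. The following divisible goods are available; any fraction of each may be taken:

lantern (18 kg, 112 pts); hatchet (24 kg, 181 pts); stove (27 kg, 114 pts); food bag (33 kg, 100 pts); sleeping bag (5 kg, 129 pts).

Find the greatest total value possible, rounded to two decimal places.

451.56

Take in order of value per unit:
- sleeping bag (129/5 per unit): all 5 → value 129, running total 129.00
- hatchet (181/24 per unit): all 24 → value 181, running total 310.00
- lantern (112/18 per unit): all 18 → value 112, running total 422.00
- stove (114/27 per unit): 7 of 27 → value 7×114/27 = 29.5556, running total 451.56
Total 451.56.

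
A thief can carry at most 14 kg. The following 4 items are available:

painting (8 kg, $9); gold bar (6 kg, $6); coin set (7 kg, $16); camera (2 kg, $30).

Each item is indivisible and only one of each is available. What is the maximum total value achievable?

$46

This is a 0/1 knapsack; check combinations near the capacity.
- coin set+camera: weight 7+2=9, value 16+30=46
- painting+camera: weight 8+2=10, value 9+30=39
- gold bar+camera: weight 6+2=8, value 6+30=36
- camera: weight 2, value 30
Best: $46.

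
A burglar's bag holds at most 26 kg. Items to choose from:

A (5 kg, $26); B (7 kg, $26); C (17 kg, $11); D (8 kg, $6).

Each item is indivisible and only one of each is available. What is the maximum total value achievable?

$58

Check high-value combinations within 26 kg:
- A+B+D: weight 5+7+8=20, value 26+26+6=58
- A+B: weight 5+7=12, value 26+26=52
- A+C: weight 5+17=22, value 26+11=37
- B+C: weight 7+17=24, value 26+11=37
Best: $58.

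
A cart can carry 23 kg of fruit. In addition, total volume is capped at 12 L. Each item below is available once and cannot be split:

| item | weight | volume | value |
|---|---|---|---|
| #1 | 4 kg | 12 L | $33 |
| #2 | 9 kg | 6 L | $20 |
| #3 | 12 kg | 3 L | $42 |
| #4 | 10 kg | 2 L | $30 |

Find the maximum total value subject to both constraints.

Feasible sets respecting both limits:
- #3+#4: weight 22, volume 5, value 72
- #2+#3: weight 21, volume 9, value 62
- #2+#4: weight 19, volume 8, value 50
Best: $72.

$72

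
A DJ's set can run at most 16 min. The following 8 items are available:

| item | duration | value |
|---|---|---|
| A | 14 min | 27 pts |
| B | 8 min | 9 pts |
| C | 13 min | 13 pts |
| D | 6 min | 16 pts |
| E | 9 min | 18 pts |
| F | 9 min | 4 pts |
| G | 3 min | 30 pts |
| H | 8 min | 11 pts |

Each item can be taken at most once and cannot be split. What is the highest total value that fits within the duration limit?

This is a 0/1 knapsack; check combinations near the capacity.
- E+G: duration 9+3=12, value 18+30=48
- D+G: duration 6+3=9, value 16+30=46
- C+G: duration 13+3=16, value 13+30=43
- G+H: duration 3+8=11, value 30+11=41
Best: 48 pts.

48 pts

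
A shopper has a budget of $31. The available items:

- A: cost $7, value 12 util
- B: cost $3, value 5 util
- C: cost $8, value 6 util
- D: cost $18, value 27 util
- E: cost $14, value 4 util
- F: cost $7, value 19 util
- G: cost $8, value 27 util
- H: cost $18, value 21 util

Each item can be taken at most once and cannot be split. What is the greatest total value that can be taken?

64 util

Check high-value combinations within $31:
- A+C+F+G: cost 7+8+7+8=30, value 12+6+19+27=64
- A+B+F+G: cost 7+3+7+8=25, value 12+5+19+27=63
- B+D+G: cost 3+18+8=29, value 5+27+27=59
Best: 64 util.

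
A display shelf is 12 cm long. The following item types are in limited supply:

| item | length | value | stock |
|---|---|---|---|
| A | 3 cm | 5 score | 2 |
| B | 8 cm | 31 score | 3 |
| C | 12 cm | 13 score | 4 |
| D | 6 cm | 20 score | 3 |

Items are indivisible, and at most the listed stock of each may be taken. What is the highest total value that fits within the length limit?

40 score

Best selections within length 12 and stock limits:
- 2×D: length 12, value 40
- 1×A + 1×B: length 11, value 36
- 1×B: length 8, value 31
- 2×A + 1×D: length 12, value 30
Best: 40 score.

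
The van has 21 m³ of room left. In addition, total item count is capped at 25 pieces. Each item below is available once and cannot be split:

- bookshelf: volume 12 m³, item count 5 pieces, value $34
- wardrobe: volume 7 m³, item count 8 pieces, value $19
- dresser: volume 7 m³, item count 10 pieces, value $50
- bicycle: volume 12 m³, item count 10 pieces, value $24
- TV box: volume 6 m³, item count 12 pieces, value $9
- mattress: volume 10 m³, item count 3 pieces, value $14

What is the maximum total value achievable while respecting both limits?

$84

Feasible sets respecting both limits:
- bookshelf+dresser: volume 19, item count 15, value 84
- dresser+bicycle: volume 19, item count 20, value 74
- wardrobe+dresser: volume 14, item count 18, value 69
Best: $84.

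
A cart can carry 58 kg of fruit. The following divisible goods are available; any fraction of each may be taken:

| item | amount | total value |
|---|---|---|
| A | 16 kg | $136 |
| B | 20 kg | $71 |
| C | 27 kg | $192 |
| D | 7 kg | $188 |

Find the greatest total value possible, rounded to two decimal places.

Take in order of value per unit:
- D (188/7 per unit): all 7 → value 188, running total 188.00
- A (136/16 per unit): all 16 → value 136, running total 324.00
- C (192/27 per unit): all 27 → value 192, running total 516.00
- B (71/20 per unit): 8 of 20 → value 8×71/20 = 28.4000, running total 544.40
Total 544.40.

544.40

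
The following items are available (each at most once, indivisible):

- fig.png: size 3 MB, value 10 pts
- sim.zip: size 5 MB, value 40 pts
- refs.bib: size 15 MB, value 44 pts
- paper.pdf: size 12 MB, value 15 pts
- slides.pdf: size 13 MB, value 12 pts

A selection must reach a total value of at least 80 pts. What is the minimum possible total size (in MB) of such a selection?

Subsets with value ≥ 80, sorted by total size:
- sim.zip+refs.bib: size 20, value 84
- fig.png+sim.zip+refs.bib: size 23, value 94
- sim.zip+refs.bib+paper.pdf: size 32, value 99
Minimum size: 20 MB.

20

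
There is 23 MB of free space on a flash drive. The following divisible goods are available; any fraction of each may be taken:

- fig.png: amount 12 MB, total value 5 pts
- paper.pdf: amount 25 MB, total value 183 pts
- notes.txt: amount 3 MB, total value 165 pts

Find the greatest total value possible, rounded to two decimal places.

Take in order of value per unit:
- notes.txt (165/3 per unit): all 3 → value 165, running total 165.00
- paper.pdf (183/25 per unit): 20 of 25 → value 20×183/25 = 146.4000, running total 311.40
Total 311.40.

311.40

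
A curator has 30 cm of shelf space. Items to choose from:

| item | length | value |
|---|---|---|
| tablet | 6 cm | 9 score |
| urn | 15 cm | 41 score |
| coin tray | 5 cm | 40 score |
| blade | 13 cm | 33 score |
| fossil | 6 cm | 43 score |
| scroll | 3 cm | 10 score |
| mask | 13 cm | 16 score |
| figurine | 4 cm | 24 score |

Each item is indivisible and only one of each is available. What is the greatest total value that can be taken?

Check high-value combinations within 30 cm:
- urn+coin tray+fossil+figurine: length 15+5+6+4=30, value 41+40+43+24=148
- coin tray+blade+fossil+figurine: length 5+13+6+4=28, value 40+33+43+24=140
- urn+coin tray+fossil+scroll: length 15+5+6+3=29, value 41+40+43+10=134
- tablet+coin tray+fossil+scroll+figurine: length 6+5+6+3+4=24, value 9+40+43+10+24=126
- coin tray+blade+fossil+scroll: length 5+13+6+3=27, value 40+33+43+10=126
Best: 148 score.

148 score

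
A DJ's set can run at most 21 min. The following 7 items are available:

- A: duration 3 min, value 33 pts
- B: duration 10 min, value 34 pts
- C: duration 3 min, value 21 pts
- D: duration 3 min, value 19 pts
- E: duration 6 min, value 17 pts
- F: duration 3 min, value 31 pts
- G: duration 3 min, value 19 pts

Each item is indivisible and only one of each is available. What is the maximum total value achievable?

140 pts

Check high-value combinations within 21 min:
- A+C+D+E+F+G: duration 3+3+3+6+3+3=21, value 33+21+19+17+31+19=140
- A+C+D+F+G: duration 3+3+3+3+3=15, value 33+21+19+31+19=123
- A+C+D+E+F: duration 3+3+3+6+3=18, value 33+21+19+17+31=121
Best: 140 pts.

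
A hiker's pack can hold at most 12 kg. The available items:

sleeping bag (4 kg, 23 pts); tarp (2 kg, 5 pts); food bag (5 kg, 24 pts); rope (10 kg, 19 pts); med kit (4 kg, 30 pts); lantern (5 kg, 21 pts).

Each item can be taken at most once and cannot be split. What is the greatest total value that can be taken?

Check high-value combinations within 12 kg:
- tarp+food bag+med kit: weight 2+5+4=11, value 5+24+30=59
- sleeping bag+tarp+med kit: weight 4+2+4=10, value 23+5+30=58
- tarp+med kit+lantern: weight 2+4+5=11, value 5+30+21=56
Best: 59 pts.

59 pts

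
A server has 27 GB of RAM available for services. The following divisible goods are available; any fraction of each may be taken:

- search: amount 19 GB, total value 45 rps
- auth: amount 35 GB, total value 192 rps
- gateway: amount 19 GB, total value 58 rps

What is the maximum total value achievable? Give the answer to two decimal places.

148.11

Take in order of value per unit:
- auth (192/35 per unit): 27 of 35 → value 27×192/35 = 148.1143, running total 148.11
Total 148.11.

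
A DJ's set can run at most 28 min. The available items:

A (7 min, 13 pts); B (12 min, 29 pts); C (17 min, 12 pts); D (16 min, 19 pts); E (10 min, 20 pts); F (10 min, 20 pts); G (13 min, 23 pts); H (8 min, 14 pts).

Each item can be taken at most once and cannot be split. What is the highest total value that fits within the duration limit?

56 pts

Check high-value combinations within 28 min:
- A+B+H: duration 7+12+8=27, value 13+29+14=56
- E+F+H: duration 10+10+8=28, value 20+20+14=54
- A+E+F: duration 7+10+10=27, value 13+20+20=53
Best: 56 pts.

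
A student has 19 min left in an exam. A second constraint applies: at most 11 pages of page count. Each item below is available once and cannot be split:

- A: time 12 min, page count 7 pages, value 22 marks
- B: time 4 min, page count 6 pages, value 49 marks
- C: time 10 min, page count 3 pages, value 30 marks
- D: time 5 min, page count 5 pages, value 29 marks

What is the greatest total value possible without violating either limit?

Feasible sets respecting both limits:
- B+C: time 14, page count 9, value 79
- B+D: time 9, page count 11, value 78
- C+D: time 15, page count 8, value 59
Best: 79 marks.

79 marks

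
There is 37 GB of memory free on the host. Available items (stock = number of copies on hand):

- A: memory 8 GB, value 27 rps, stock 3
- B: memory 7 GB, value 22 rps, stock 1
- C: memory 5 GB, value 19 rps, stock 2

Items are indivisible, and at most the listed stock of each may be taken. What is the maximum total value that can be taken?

122 rps

Best selections within memory 37 and stock limits:
- 3×A + 1×B + 1×C: memory 36, value 122
- 3×A + 2×C: memory 34, value 119
Best: 122 rps.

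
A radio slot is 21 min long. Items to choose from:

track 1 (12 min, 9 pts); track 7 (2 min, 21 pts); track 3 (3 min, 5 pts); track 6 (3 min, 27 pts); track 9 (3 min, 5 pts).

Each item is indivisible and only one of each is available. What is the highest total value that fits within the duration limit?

This is a 0/1 knapsack; check combinations near the capacity.
- track 1+track 7+track 3+track 6: duration 12+2+3+3=20, value 9+21+5+27=62
- track 1+track 7+track 6+track 9: duration 12+2+3+3=20, value 9+21+27+5=62
- track 7+track 3+track 6+track 9: duration 2+3+3+3=11, value 21+5+27+5=58
- track 1+track 7+track 6: duration 12+2+3=17, value 9+21+27=57
- track 7+track 3+track 6: duration 2+3+3=8, value 21+5+27=53
Best: 62 pts.

62 pts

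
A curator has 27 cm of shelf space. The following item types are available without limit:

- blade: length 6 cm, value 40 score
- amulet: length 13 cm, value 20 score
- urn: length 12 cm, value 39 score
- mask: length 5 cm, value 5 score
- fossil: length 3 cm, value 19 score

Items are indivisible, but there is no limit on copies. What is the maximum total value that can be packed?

179 score

Best value-per-unit is blade at 40/6; filling with it alone gives 4×40 = 160.
Optimal mix: 4×blade + 1×fossil → length 27, value 179.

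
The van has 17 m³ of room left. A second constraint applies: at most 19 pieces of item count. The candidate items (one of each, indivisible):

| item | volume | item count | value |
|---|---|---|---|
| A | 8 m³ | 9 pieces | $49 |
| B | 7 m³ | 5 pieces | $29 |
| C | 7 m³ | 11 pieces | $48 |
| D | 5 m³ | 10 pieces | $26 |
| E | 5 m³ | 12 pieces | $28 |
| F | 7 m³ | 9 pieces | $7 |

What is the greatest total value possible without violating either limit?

$78

Feasible sets respecting both limits:
- A+B: volume 15, item count 14, value 78
- B+C: volume 14, item count 16, value 77
- A+D: volume 13, item count 19, value 75
- B+E: volume 12, item count 17, value 57
Best: $78.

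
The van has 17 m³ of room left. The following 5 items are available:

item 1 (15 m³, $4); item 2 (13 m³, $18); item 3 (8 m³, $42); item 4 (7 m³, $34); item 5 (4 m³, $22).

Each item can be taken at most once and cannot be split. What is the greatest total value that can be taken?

$76

Check high-value combinations within 17 m³:
- item 3+item 4: volume 8+7=15, value 42+34=76
- item 3+item 5: volume 8+4=12, value 42+22=64
- item 4+item 5: volume 7+4=11, value 34+22=56
Best: $76.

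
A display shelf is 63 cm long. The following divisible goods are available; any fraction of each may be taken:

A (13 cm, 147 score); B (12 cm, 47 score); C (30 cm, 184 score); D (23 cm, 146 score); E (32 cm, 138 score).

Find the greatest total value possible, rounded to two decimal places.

458.60

Take in order of value per unit:
- A (147/13 per unit): all 13 → value 147, running total 147.00
- D (146/23 per unit): all 23 → value 146, running total 293.00
- C (184/30 per unit): 27 of 30 → value 27×184/30 = 165.6000, running total 458.60
Total 458.60.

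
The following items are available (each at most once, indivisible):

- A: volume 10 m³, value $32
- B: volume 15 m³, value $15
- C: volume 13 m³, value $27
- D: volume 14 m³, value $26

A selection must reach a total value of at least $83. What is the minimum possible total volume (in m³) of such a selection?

37

Subsets with value ≥ 83, sorted by total volume:
- A+C+D: volume 37, value 85
- A+B+C+D: volume 52, value 100
Minimum volume: 37 m³.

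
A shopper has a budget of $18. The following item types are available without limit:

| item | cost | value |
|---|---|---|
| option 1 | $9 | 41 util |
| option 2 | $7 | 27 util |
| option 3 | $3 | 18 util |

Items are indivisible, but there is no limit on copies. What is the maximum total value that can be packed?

108 util

Best value-per-unit is option 3 at 18/3, and filling with it alone uses cost 6×3=18. No mix of the others beats 6×18 = 108.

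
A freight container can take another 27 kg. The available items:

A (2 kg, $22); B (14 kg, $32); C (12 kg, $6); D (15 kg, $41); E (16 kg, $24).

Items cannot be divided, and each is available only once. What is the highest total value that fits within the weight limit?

$63

Check high-value combinations within 27 kg:
- A+D: weight 2+15=17, value 22+41=63
- A+B: weight 2+14=16, value 22+32=54
- C+D: weight 12+15=27, value 6+41=47
- A+E: weight 2+16=18, value 22+24=46
Best: $63.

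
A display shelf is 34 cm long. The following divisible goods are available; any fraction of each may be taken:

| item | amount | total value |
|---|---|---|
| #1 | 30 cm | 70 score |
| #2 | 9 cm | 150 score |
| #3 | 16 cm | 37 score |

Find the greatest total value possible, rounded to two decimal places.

208.33

Take in order of value per unit:
- #2 (150/9 per unit): all 9 → value 150, running total 150.00
- #1 (70/30 per unit): 25 of 30 → value 25×70/30 = 58.3333, running total 208.33
Total 208.33.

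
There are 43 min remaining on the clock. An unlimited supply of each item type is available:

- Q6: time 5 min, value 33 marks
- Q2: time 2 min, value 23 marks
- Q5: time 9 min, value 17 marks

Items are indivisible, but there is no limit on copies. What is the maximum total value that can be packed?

Best value-per-unit is Q2 at 23/2, and filling with it alone uses time 21×2=42. No mix of the others beats 21×23 = 483.

483 marks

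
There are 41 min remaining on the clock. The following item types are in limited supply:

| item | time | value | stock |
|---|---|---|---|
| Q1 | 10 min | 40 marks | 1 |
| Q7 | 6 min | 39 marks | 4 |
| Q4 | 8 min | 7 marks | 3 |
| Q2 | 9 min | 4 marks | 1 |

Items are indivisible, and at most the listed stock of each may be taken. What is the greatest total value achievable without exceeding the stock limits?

196 marks

Top feasible selections:
- 1×Q1 + 4×Q7: time 34, value 196
- 4×Q7 + 2×Q4: time 40, value 170
- 4×Q7 + 1×Q4 + 1×Q2: time 41, value 167
- 1×Q1 + 3×Q7 + 1×Q4: time 36, value 164
Best: 196 marks.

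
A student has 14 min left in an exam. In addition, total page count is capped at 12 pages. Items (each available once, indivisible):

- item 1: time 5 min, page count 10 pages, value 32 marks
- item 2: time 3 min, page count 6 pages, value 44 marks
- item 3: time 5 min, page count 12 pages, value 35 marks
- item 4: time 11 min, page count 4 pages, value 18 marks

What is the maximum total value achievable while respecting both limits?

Feasible sets respecting both limits:
- item 2+item 4: time 14, page count 10, value 62
- item 2: time 3, page count 6, value 44
- item 3: time 5, page count 12, value 35
Best: 62 marks.

62 marks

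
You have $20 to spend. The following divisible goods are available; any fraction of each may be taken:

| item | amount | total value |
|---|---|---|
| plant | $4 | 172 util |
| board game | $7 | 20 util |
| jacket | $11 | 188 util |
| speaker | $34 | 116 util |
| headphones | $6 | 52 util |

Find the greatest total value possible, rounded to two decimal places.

403.33

Take in order of value per unit:
- plant (172/4 per unit): all 4 → value 172, running total 172.00
- jacket (188/11 per unit): all 11 → value 188, running total 360.00
- headphones (52/6 per unit): 5 of 6 → value 5×52/6 = 43.3333, running total 403.33
Total 403.33.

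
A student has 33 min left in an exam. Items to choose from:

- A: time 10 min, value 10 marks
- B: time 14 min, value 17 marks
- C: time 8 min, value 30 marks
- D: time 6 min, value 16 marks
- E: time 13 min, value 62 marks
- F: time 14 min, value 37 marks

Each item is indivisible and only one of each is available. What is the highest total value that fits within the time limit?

Check high-value combinations within 33 min:
- D+E+F: time 6+13+14=33, value 16+62+37=115
- C+D+E: time 8+6+13=27, value 30+16+62=108
- A+C+E: time 10+8+13=31, value 10+30+62=102
Best: 115 marks.

115 marks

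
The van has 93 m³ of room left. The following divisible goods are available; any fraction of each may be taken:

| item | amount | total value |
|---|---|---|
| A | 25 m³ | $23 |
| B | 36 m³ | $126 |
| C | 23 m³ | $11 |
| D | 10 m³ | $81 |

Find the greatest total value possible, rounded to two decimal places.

Take in order of value per unit:
- D (81/10 per unit): all 10 → value 81, running total 81.00
- B (126/36 per unit): all 36 → value 126, running total 207.00
- A (23/25 per unit): all 25 → value 23, running total 230.00
- C (11/23 per unit): 22 of 23 → value 22×11/23 = 10.5217, running total 240.52
Total 240.52.

240.52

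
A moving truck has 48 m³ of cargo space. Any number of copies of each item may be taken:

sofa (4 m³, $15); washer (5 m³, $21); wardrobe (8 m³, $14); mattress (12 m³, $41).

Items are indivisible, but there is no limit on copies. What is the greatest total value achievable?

Best value-per-unit is washer at 21/5; filling with it alone gives 9×21 = 189.
Optimal mix: 2×sofa + 8×washer → volume 48, value 198.

$198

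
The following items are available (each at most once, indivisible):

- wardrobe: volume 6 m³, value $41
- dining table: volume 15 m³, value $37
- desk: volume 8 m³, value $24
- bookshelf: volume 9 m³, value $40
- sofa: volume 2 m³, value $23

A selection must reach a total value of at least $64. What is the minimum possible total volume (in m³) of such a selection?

Subsets with value ≥ 64, sorted by total volume:
- wardrobe+sofa: volume 8, value 64
- wardrobe+desk: volume 14, value 65
- wardrobe+bookshelf: volume 15, value 81
- wardrobe+desk+sofa: volume 16, value 88
Minimum volume: 8 m³.

8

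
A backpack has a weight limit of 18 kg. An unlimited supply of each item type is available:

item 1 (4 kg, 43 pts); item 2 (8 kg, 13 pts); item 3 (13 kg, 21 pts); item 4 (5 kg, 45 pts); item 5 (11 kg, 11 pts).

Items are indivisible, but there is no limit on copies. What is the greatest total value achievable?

Best value-per-unit is item 1 at 43/4; filling with it alone gives 4×43 = 172.
Optimal mix: 2×item 1 + 2×item 4 → weight 18, value 176.

176 pts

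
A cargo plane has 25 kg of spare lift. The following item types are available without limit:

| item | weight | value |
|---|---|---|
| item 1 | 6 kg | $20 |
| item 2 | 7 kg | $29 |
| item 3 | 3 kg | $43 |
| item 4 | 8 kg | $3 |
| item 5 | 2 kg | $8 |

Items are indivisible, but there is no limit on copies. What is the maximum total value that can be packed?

Best value-per-unit is item 3 at 43/3, and filling with it alone uses weight 8×3=24. No mix of the others beats 8×43 = 344.

$344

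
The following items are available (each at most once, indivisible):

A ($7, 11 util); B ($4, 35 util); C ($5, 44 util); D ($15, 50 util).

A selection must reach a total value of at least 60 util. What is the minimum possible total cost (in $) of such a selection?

Subsets with value ≥ 60, sorted by total cost:
- B+C: cost 9, value 79
- A+B+C: cost 16, value 90
Minimum cost: 9 $.

9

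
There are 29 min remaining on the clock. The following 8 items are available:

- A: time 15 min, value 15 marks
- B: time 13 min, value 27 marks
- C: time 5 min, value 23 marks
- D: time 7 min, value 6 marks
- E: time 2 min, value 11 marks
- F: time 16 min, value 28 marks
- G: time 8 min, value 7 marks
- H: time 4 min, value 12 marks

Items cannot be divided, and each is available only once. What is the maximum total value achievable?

74 marks

Check high-value combinations within 29 min:
- C+E+F+H: time 5+2+16+4=27, value 23+11+28+12=74
- B+C+E+H: time 13+5+2+4=24, value 27+23+11+12=73
- B+C+E+G: time 13+5+2+8=28, value 27+23+11+7=68
- B+C+D+H: time 13+5+7+4=29, value 27+23+6+12=68
- B+C+D+E: time 13+5+7+2=27, value 27+23+6+11=67
Best: 74 marks.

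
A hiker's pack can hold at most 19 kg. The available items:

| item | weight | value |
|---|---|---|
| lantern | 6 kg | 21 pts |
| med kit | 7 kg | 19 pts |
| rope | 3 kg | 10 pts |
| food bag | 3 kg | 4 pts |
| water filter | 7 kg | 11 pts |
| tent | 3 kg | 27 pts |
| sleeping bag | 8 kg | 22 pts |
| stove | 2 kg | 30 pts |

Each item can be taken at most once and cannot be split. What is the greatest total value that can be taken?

This is a 0/1 knapsack; check combinations near the capacity.
- lantern+tent+sleeping bag+stove: weight 6+3+8+2=19, value 21+27+22+30=100
- lantern+med kit+tent+stove: weight 6+7+3+2=18, value 21+19+27+30=97
- rope+food bag+tent+sleeping bag+stove: weight 3+3+3+8+2=19, value 10+4+27+22+30=93
- lantern+rope+food bag+tent+stove: weight 6+3+3+3+2=17, value 21+10+4+27+30=92
- med kit+rope+food bag+tent+stove: weight 7+3+3+3+2=18, value 19+10+4+27+30=90
Best: 100 pts.

100 pts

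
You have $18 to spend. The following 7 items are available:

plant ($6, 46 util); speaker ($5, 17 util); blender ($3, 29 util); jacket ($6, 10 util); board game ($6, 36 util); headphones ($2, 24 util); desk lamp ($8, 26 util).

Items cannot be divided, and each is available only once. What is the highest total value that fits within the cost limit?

This is a 0/1 knapsack; check combinations near the capacity.
- plant+blender+board game+headphones: cost 6+3+6+2=17, value 46+29+36+24=135
- plant+speaker+blender+headphones: cost 6+5+3+2=16, value 46+17+29+24=116
- plant+blender+board game: cost 6+3+6=15, value 46+29+36=111
Best: 135 util.

135 util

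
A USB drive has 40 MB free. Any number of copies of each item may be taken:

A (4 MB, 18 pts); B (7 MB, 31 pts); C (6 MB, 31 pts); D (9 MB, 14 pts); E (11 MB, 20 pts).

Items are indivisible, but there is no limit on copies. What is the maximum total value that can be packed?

204 pts

Best value-per-unit is C at 31/6; filling with it alone gives 6×31 = 186.
Optimal mix: 1×A + 6×C → size 40, value 204.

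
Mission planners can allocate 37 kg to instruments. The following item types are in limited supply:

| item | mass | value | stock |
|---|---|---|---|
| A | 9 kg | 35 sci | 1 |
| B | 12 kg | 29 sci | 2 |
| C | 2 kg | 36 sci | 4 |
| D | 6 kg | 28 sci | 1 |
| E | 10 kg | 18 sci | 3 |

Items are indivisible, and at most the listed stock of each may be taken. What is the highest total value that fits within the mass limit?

Best selections within mass 37 and stock limits:
- 1×A + 1×B + 4×C + 1×D: mass 35, value 236
- 1×A + 4×C + 1×D + 1×E: mass 33, value 225
- 1×B + 4×C + 1×D + 1×E: mass 36, value 219
- 1×A + 4×C + 2×E: mass 37, value 215
Best: 236 sci.

236 sci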